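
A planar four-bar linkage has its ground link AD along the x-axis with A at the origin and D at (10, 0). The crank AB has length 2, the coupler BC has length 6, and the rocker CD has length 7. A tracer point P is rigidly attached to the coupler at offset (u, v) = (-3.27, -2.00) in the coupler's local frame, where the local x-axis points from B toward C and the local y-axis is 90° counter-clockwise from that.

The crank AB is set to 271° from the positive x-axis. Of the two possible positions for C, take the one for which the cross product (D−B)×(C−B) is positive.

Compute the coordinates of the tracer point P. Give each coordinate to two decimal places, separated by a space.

-0.30 -5.82

A=(0,0), D=(10.00,0)
B = A + 2.00·(cos271°, sin271°) = (0.0349, -1.9997)
|BD| = 10.1638
circle(B,6.00) ∩ circle(D,7.00): a=4.4423, h=4.0331
  candidates: C₊=(3.5969,2.8286) cross=40.991; C₋=(5.1839,-5.0799) cross=-40.991
  mode + wants cross > 0 → take C=(3.5969,2.8286) (cross=40.991)
ex = (C−B)/|BC| = (0.5937,0.8047); ey = (-0.8047,0.5937)
P = B + -3.27·ex + -2.00·ey = (-0.2970,-5.8184)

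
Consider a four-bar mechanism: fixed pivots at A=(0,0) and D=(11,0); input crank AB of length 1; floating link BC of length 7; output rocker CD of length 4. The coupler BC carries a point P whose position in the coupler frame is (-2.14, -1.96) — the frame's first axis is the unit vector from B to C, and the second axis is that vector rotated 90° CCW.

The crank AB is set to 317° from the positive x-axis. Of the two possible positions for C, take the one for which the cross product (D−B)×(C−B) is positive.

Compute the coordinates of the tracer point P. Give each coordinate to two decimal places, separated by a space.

-0.65 -3.24

A=(0,0), D=(11.00,0)
B = A + 1.00·(cos317°, sin317°) = (0.7314, -0.6820)
|BD| = 10.2913
circle(B,7.00) ∩ circle(D,4.00): a=6.7489, h=1.8579
  candidates: C₊=(7.3423,1.6191) cross=19.120; C₋=(7.5886,-2.0886) cross=-19.120
  mode + wants cross > 0 → take C=(7.3423,1.6191) (cross=19.120)
ex = (C−B)/|BC| = (0.9444,0.3287); ey = (-0.3287,0.9444)
P = B + -2.14·ex + -1.96·ey = (-0.6454,-3.2365)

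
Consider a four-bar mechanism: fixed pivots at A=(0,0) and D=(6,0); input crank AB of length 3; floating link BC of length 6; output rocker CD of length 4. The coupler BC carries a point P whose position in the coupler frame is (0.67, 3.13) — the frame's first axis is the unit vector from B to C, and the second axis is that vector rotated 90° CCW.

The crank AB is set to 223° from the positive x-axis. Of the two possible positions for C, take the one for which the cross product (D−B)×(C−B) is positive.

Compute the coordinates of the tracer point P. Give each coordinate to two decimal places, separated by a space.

A=(0,0), D=(6.00,0)
B = A + 3.00·(cos223°, sin223°) = (-2.1941, -2.0460)
|BD| = 8.4456
circle(B,6.00) ∩ circle(D,4.00): a=5.4069, h=2.6011
  candidates: C₊=(2.4216,1.7875) cross=21.968; C₋=(3.6819,-3.2598) cross=-21.968
  mode + wants cross > 0 → take C=(2.4216,1.7875) (cross=21.968)
ex = (C−B)/|BC| = (0.7693,0.6389); ey = (-0.6389,0.7693)
P = B + 0.67·ex + 3.13·ey = (-3.6784,0.7899)

-3.68 0.79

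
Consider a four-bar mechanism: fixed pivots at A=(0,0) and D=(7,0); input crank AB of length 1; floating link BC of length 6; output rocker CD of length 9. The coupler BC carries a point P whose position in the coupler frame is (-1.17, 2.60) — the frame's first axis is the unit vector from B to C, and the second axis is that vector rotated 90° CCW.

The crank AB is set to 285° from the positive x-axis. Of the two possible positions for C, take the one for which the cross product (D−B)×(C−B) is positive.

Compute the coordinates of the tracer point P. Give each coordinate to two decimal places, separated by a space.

-2.17 -2.45

A=(0,0), D=(7.00,0)
B = A + 1.00·(cos285°, sin285°) = (0.2588, -0.9659)
|BD| = 6.8100
circle(B,6.00) ∩ circle(D,9.00): a=0.1011, h=5.9991
  candidates: C₊=(-0.4920,4.9869) cross=40.854; C₋=(1.2098,-6.8901) cross=-40.854
  mode + wants cross > 0 → take C=(-0.4920,4.9869) (cross=40.854)
ex = (C−B)/|BC| = (-0.1251,0.9921); ey = (-0.9921,-0.1251)
P = B + -1.17·ex + 2.60·ey = (-2.1743,-2.4521)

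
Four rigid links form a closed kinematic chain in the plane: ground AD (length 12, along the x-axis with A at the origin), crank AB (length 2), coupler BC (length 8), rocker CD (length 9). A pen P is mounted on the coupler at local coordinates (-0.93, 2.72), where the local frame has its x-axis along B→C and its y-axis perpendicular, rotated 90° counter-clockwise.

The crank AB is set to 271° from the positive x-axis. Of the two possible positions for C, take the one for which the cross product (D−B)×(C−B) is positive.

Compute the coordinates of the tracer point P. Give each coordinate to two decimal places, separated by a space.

A=(0,0), D=(12.00,0)
B = A + 2.00·(cos271°, sin271°) = (0.0349, -1.9997)
|BD| = 12.1310
circle(B,8.00) ∩ circle(D,9.00): a=5.3648, h=5.9345
  candidates: C₊=(4.3481,4.7380) cross=71.992; C₋=(6.3046,-6.9687) cross=-71.992
  mode + wants cross > 0 → take C=(4.3481,4.7380) (cross=71.992)
ex = (C−B)/|BC| = (0.5391,0.8422); ey = (-0.8422,0.5391)
P = B + -0.93·ex + 2.72·ey = (-2.7573,-1.3165)

-2.76 -1.32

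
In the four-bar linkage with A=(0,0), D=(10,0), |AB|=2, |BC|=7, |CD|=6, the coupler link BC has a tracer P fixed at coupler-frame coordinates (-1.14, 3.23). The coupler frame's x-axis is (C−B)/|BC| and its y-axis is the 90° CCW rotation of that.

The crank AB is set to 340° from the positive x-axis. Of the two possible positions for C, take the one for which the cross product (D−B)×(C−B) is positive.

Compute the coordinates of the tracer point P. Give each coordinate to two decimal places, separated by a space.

A=(0,0), D=(10.00,0)
B = A + 2.00·(cos340°, sin340°) = (1.8794, -0.6840)
|BD| = 8.1494
circle(B,7.00) ∩ circle(D,6.00): a=4.8723, h=5.0260
  candidates: C₊=(6.3126,4.7332) cross=40.959; C₋=(7.1564,-5.2833) cross=-40.959
  mode + wants cross > 0 → take C=(6.3126,4.7332) (cross=40.959)
ex = (C−B)/|BC| = (0.6333,0.7739); ey = (-0.7739,0.6333)
P = B + -1.14·ex + 3.23·ey = (-1.3423,0.4793)

-1.34 0.48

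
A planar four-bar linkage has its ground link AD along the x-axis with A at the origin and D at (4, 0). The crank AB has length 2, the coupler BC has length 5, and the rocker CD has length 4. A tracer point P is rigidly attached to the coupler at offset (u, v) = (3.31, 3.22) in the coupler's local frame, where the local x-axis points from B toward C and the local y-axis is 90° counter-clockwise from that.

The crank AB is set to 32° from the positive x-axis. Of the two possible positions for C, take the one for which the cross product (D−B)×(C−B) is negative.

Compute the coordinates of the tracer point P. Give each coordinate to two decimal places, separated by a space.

A=(0,0), D=(4.00,0)
B = A + 2.00·(cos32°, sin32°) = (1.6961, 1.0598)
|BD| = 2.5360
circle(B,5.00) ∩ circle(D,4.00): a=3.0425, h=3.9678
  candidates: C₊=(6.1183,3.3930) cross=10.062; C₋=(2.8019,-3.8164) cross=-10.062
  mode - wants cross < 0 → take C=(2.8019,-3.8164) (cross=-10.062)
ex = (C−B)/|BC| = (0.2212,-0.9752); ey = (0.9752,0.2212)
P = B + 3.31·ex + 3.22·ey = (5.5684,-1.4561)

5.57 -1.46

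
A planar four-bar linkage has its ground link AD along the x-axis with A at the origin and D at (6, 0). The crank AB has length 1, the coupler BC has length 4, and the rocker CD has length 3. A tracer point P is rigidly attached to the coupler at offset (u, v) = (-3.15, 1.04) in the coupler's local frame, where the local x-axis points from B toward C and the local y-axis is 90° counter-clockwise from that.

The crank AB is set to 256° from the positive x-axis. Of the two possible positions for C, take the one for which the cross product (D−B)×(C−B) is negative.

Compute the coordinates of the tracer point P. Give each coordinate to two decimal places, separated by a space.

-3.08 0.75

A=(0,0), D=(6.00,0)
B = A + 1.00·(cos256°, sin256°) = (-0.2419, -0.9703)
|BD| = 6.3169
circle(B,4.00) ∩ circle(D,3.00): a=3.7125, h=1.4890
  candidates: C₊=(3.1978,1.0713) cross=9.406; C₋=(3.6553,-1.8714) cross=-9.406
  mode - wants cross < 0 → take C=(3.6553,-1.8714) (cross=-9.406)
ex = (C−B)/|BC| = (0.9743,-0.2253); ey = (0.2253,0.9743)
P = B + -3.15·ex + 1.04·ey = (-3.0767,0.7526)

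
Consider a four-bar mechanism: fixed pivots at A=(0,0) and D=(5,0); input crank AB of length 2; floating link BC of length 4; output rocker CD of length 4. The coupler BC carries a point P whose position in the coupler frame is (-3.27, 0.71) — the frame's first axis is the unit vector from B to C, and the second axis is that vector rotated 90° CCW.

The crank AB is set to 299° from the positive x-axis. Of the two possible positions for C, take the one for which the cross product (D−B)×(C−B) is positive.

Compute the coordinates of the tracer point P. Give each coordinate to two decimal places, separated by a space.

-0.29 -4.85

A=(0,0), D=(5.00,0)
B = A + 2.00·(cos299°, sin299°) = (0.9696, -1.7492)
|BD| = 4.3936
circle(B,4.00) ∩ circle(D,4.00): a=2.1968, h=3.3428
  candidates: C₊=(1.6539,2.1918) cross=14.687; C₋=(4.3157,-3.9410) cross=-14.687
  mode + wants cross > 0 → take C=(1.6539,2.1918) (cross=14.687)
ex = (C−B)/|BC| = (0.1711,0.9853); ey = (-0.9853,0.1711)
P = B + -3.27·ex + 0.71·ey = (-0.2894,-4.8496)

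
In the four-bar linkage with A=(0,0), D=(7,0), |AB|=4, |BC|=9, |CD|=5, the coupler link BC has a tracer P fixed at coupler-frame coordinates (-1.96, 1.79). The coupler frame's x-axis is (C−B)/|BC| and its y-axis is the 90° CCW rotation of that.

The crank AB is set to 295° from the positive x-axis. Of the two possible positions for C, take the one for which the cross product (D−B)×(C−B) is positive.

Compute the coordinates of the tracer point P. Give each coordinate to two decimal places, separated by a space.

-0.72 -4.73

A=(0,0), D=(7.00,0)
B = A + 4.00·(cos295°, sin295°) = (1.6905, -3.6252)
|BD| = 6.4291
circle(B,9.00) ∩ circle(D,5.00): a=7.5697, h=4.8682
  candidates: C₊=(5.1970,4.6636) cross=31.298; C₋=(10.6871,-3.3772) cross=-31.298
  mode + wants cross > 0 → take C=(5.1970,4.6636) (cross=31.298)
ex = (C−B)/|BC| = (0.3896,0.9210); ey = (-0.9210,0.3896)
P = B + -1.96·ex + 1.79·ey = (-0.7217,-4.7330)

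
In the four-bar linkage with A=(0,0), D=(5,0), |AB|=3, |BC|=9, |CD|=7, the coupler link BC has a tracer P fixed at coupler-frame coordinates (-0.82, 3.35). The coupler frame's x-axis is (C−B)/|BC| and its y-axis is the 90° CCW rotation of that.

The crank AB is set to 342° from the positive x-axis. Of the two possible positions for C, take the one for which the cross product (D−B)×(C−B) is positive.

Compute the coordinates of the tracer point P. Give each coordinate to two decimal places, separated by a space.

A=(0,0), D=(5.00,0)
B = A + 3.00·(cos342°, sin342°) = (2.8532, -0.9271)
|BD| = 2.3384
circle(B,9.00) ∩ circle(D,7.00): a=8.0114, h=4.1009
  candidates: C₊=(8.5823,6.0139) cross=9.590; C₋=(11.8339,-1.5159) cross=-9.590
  mode + wants cross > 0 → take C=(8.5823,6.0139) (cross=9.590)
ex = (C−B)/|BC| = (0.6366,0.7712); ey = (-0.7712,0.6366)
P = B + -0.82·ex + 3.35·ey = (-0.2524,0.5731)

-0.25 0.57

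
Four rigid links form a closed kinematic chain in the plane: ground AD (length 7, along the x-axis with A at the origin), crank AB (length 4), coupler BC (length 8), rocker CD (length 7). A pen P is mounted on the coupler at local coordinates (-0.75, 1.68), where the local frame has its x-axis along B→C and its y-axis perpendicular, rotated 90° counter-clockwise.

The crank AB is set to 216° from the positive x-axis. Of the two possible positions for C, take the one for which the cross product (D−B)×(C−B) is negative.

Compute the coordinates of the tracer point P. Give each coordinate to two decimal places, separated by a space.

-3.08 -0.52

A=(0,0), D=(7.00,0)
B = A + 4.00·(cos216°, sin216°) = (-3.2361, -2.3511)
|BD| = 10.5026
circle(B,8.00) ∩ circle(D,7.00): a=5.9654, h=5.3305
  candidates: C₊=(1.3847,4.1795) cross=55.984; C₋=(3.7712,-6.2109) cross=-55.984
  mode - wants cross < 0 → take C=(3.7712,-6.2109) (cross=-55.984)
ex = (C−B)/|BC| = (0.8759,-0.4825); ey = (0.4825,0.8759)
P = B + -0.75·ex + 1.68·ey = (-3.0825,-0.5178)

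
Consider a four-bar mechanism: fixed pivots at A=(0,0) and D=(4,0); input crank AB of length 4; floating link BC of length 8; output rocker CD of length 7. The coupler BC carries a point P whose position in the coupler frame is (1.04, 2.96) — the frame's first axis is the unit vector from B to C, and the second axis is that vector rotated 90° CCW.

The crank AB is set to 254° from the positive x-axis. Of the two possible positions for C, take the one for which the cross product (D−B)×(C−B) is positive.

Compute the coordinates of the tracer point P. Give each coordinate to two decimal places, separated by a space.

A=(0,0), D=(4.00,0)
B = A + 4.00·(cos254°, sin254°) = (-1.1025, -3.8450)
|BD| = 6.3891
circle(B,8.00) ∩ circle(D,7.00): a=4.3684, h=6.7020
  candidates: C₊=(-1.6471,4.1364) cross=42.820; C₋=(6.4196,-6.5685) cross=-42.820
  mode + wants cross > 0 → take C=(-1.6471,4.1364) (cross=42.820)
ex = (C−B)/|BC| = (-0.0681,0.9977); ey = (-0.9977,-0.0681)
P = B + 1.04·ex + 2.96·ey = (-4.1265,-3.0090)

-4.13 -3.01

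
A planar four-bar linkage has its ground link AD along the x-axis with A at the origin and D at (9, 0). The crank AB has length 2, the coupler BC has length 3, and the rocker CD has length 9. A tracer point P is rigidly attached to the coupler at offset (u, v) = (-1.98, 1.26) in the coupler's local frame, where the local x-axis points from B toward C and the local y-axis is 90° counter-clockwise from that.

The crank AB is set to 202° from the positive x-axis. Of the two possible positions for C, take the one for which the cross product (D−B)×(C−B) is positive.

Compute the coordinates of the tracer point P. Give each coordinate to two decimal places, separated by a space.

A=(0,0), D=(9.00,0)
B = A + 2.00·(cos202°, sin202°) = (-1.8544, -0.7492)
|BD| = 10.8802
circle(B,3.00) ∩ circle(D,9.00): a=2.1313, h=2.1113
  candidates: C₊=(0.1265,1.5038) cross=22.971; C₋=(0.4173,-2.7087) cross=-22.971
  mode + wants cross > 0 → take C=(0.1265,1.5038) (cross=22.971)
ex = (C−B)/|BC| = (0.6603,0.7510); ey = (-0.7510,0.6603)
P = B + -1.98·ex + 1.26·ey = (-4.1080,-1.4042)

-4.11 -1.40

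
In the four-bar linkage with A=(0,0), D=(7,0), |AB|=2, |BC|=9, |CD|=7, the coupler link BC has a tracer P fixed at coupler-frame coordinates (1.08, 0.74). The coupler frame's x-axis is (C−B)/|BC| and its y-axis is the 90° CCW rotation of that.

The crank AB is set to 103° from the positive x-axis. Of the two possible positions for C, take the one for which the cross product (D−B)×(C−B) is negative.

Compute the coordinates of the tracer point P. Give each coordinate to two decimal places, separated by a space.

A=(0,0), D=(7.00,0)
B = A + 2.00·(cos103°, sin103°) = (-0.4499, 1.9487)
|BD| = 7.7006
circle(B,9.00) ∩ circle(D,7.00): a=5.9281, h=6.7719
  candidates: C₊=(6.9989,7.0000) cross=52.147; C₋=(3.5715,-6.1029) cross=-52.147
  mode - wants cross < 0 → take C=(3.5715,-6.1029) (cross=-52.147)
ex = (C−B)/|BC| = (0.4468,-0.8946); ey = (0.8946,0.4468)
P = B + 1.08·ex + 0.74·ey = (0.6947,1.3132)

0.69 1.31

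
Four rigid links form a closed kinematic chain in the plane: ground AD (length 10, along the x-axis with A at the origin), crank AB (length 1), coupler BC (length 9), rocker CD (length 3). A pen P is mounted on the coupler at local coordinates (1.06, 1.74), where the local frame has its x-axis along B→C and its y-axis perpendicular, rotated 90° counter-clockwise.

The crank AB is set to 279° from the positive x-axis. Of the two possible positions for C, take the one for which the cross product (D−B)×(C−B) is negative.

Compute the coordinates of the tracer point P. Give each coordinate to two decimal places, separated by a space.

1.55 0.50

A=(0,0), D=(10.00,0)
B = A + 1.00·(cos279°, sin279°) = (0.1564, -0.9877)
|BD| = 9.8930
circle(B,9.00) ∩ circle(D,3.00): a=8.5854, h=2.7001
  candidates: C₊=(8.4294,2.5560) cross=26.712; C₋=(8.9685,-2.8171) cross=-26.712
  mode - wants cross < 0 → take C=(8.9685,-2.8171) (cross=-26.712)
ex = (C−B)/|BC| = (0.9791,-0.2033); ey = (0.2033,0.9791)
P = B + 1.06·ex + 1.74·ey = (1.5480,0.5005)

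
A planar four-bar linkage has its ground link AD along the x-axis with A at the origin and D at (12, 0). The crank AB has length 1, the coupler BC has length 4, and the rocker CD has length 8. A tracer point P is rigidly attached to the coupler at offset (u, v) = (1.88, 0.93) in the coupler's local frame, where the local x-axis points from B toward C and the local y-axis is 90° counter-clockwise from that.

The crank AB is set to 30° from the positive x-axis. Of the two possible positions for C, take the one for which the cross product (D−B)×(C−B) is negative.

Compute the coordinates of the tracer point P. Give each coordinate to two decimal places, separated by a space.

A=(0,0), D=(12.00,0)
B = A + 1.00·(cos30°, sin30°) = (0.8660, 0.5000)
|BD| = 11.1452
circle(B,4.00) ∩ circle(D,8.00): a=3.4192, h=2.0758
  candidates: C₊=(4.3749,2.4203) cross=23.135; C₋=(4.1887,-1.7271) cross=-23.135
  mode - wants cross < 0 → take C=(4.1887,-1.7271) (cross=-23.135)
ex = (C−B)/|BC| = (0.8307,-0.5568); ey = (0.5568,0.8307)
P = B + 1.88·ex + 0.93·ey = (2.9455,0.2258)

2.95 0.23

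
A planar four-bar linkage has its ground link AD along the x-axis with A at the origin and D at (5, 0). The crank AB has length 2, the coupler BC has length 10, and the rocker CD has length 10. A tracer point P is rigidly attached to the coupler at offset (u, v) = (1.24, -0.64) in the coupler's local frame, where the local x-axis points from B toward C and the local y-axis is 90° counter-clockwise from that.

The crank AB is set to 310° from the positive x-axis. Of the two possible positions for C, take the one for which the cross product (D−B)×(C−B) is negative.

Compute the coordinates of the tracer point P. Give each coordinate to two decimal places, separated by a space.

1.45 -2.92

A=(0,0), D=(5.00,0)
B = A + 2.00·(cos310°, sin310°) = (1.2856, -1.5321)
|BD| = 4.0180
circle(B,10.00) ∩ circle(D,10.00): a=2.0090, h=9.7961
  candidates: C₊=(-0.5925,8.2900) cross=39.361; C₋=(6.8781,-9.8221) cross=-39.361
  mode - wants cross < 0 → take C=(6.8781,-9.8221) (cross=-39.361)
ex = (C−B)/|BC| = (0.5593,-0.8290); ey = (0.8290,0.5593)
P = B + 1.24·ex + -0.64·ey = (1.4485,-2.9180)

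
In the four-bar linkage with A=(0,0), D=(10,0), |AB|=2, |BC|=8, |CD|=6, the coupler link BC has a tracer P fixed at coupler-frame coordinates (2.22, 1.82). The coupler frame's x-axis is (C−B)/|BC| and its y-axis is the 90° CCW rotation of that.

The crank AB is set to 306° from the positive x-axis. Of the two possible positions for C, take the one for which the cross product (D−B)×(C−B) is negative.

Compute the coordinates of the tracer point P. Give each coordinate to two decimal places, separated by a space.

4.01 -1.18

A=(0,0), D=(10.00,0)
B = A + 2.00·(cos306°, sin306°) = (1.1756, -1.6180)
|BD| = 8.9715
circle(B,8.00) ∩ circle(D,6.00): a=6.0463, h=5.2386
  candidates: C₊=(6.1779,4.6251) cross=46.998; C₋=(8.0675,-5.6803) cross=-46.998
  mode - wants cross < 0 → take C=(8.0675,-5.6803) (cross=-46.998)
ex = (C−B)/|BC| = (0.8615,-0.5078); ey = (0.5078,0.8615)
P = B + 2.22·ex + 1.82·ey = (4.0122,-1.1774)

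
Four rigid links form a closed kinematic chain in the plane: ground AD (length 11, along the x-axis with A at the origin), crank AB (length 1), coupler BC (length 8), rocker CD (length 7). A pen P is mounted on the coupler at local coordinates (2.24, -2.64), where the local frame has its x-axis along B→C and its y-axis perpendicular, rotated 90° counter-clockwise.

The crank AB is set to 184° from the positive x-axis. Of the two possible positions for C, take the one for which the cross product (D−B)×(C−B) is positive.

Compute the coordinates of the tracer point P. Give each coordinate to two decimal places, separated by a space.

2.34 -0.98

A=(0,0), D=(11.00,0)
B = A + 1.00·(cos184°, sin184°) = (-0.9976, -0.0698)
|BD| = 11.9978
circle(B,8.00) ∩ circle(D,7.00): a=6.6240, h=4.4858
  candidates: C₊=(5.6002,4.4545) cross=53.820; C₋=(5.6524,-4.5170) cross=-53.820
  mode + wants cross > 0 → take C=(5.6002,4.4545) (cross=53.820)
ex = (C−B)/|BC| = (0.8247,0.5655); ey = (-0.5655,0.8247)
P = B + 2.24·ex + -2.64·ey = (2.3428,-0.9802)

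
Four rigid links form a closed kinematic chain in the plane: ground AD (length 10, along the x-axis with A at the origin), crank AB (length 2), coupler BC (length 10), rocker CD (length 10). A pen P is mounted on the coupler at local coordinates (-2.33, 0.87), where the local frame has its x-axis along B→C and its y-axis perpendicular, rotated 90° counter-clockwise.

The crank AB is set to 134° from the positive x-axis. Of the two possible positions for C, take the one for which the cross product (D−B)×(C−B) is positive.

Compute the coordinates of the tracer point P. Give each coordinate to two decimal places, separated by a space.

A=(0,0), D=(10.00,0)
B = A + 2.00·(cos134°, sin134°) = (-1.3893, 1.4387)
|BD| = 11.4798
circle(B,10.00) ∩ circle(D,10.00): a=5.7399, h=8.1886
  candidates: C₊=(5.3316,8.8434) cross=94.004; C₋=(3.2791,-7.4047) cross=-94.004
  mode + wants cross > 0 → take C=(5.3316,8.8434) (cross=94.004)
ex = (C−B)/|BC| = (0.6721,0.7405); ey = (-0.7405,0.6721)
P = B + -2.33·ex + 0.87·ey = (-3.5995,0.2981)

-3.60 0.30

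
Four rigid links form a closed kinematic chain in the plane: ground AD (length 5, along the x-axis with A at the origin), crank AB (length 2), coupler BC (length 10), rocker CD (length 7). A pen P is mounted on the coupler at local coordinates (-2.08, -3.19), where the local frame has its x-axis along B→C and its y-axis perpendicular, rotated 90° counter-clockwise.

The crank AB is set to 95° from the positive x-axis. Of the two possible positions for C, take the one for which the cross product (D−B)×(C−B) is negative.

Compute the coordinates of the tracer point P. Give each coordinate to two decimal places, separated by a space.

-3.96 2.44

A=(0,0), D=(5.00,0)
B = A + 2.00·(cos95°, sin95°) = (-0.1743, 1.9924)
|BD| = 5.5446
circle(B,10.00) ∩ circle(D,7.00): a=7.3714, h=6.7575
  candidates: C₊=(9.1329,5.6497) cross=37.468; C₋=(4.2765,-6.9625) cross=-37.468
  mode - wants cross < 0 → take C=(4.2765,-6.9625) (cross=-37.468)
ex = (C−B)/|BC| = (0.4451,-0.8955); ey = (0.8955,0.4451)
P = B + -2.08·ex + -3.19·ey = (-3.9567,2.4352)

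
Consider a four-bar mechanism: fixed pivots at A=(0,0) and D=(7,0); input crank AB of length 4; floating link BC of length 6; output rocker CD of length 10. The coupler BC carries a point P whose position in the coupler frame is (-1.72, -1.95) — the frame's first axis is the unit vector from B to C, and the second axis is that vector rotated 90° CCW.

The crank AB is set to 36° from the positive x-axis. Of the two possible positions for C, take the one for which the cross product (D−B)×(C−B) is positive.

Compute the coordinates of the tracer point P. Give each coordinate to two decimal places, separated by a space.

A=(0,0), D=(7.00,0)
B = A + 4.00·(cos36°, sin36°) = (3.2361, 2.3511)
|BD| = 4.4379
circle(B,6.00) ∩ circle(D,10.00): a=-4.9916, h=3.3292
  candidates: C₊=(0.7662,7.8192) cross=14.775; C₋=(-2.7613,2.1721) cross=-14.775
  mode + wants cross > 0 → take C=(0.7662,7.8192) (cross=14.775)
ex = (C−B)/|BC| = (-0.4116,0.9113); ey = (-0.9113,-0.4116)
P = B + -1.72·ex + -1.95·ey = (5.7212,1.5863)

5.72 1.59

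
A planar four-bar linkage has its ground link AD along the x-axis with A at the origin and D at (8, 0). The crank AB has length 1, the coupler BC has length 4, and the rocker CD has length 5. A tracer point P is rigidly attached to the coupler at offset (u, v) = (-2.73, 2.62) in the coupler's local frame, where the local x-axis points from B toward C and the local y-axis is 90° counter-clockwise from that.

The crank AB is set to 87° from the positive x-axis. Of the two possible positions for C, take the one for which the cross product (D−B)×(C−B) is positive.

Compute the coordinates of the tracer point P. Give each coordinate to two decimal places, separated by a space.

A=(0,0), D=(8.00,0)
B = A + 1.00·(cos87°, sin87°) = (0.0523, 0.9986)
|BD| = 8.0102
circle(B,4.00) ∩ circle(D,5.00): a=3.4433, h=2.0356
  candidates: C₊=(3.7225,2.5891) cross=16.306; C₋=(3.2150,-1.4504) cross=-16.306
  mode + wants cross > 0 → take C=(3.7225,2.5891) (cross=16.306)
ex = (C−B)/|BC| = (0.9176,0.3976); ey = (-0.3976,0.9176)
P = B + -2.73·ex + 2.62·ey = (-3.4943,2.3171)

-3.49 2.32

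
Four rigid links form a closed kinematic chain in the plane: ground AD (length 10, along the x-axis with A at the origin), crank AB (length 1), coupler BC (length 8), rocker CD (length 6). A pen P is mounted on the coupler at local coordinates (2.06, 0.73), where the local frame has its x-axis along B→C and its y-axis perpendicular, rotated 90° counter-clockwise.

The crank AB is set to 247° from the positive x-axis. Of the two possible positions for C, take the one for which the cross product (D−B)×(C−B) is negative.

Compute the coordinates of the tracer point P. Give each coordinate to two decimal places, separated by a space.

A=(0,0), D=(10.00,0)
B = A + 1.00·(cos247°, sin247°) = (-0.3907, -0.9205)
|BD| = 10.4314
circle(B,8.00) ∩ circle(D,6.00): a=6.5578, h=4.5820
  candidates: C₊=(5.7372,4.2223) cross=47.797; C₋=(6.5458,-4.9060) cross=-47.797
  mode - wants cross < 0 → take C=(6.5458,-4.9060) (cross=-47.797)
ex = (C−B)/|BC| = (0.8671,-0.4982); ey = (0.4982,0.8671)
P = B + 2.06·ex + 0.73·ey = (1.7591,-1.3138)

1.76 -1.31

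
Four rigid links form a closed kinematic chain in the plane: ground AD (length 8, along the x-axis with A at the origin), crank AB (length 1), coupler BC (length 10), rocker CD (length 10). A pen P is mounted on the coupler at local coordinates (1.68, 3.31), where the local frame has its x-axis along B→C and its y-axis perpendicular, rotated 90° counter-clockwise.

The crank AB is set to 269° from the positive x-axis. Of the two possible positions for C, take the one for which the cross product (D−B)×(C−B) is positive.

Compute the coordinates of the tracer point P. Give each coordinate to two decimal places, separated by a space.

A=(0,0), D=(8.00,0)
B = A + 1.00·(cos269°, sin269°) = (-0.0175, -0.9998)
|BD| = 8.0796
circle(B,10.00) ∩ circle(D,10.00): a=4.0398, h=9.1477
  candidates: C₊=(2.8592,8.5774) cross=73.909; C₋=(5.1233,-9.5773) cross=-73.909
  mode + wants cross > 0 → take C=(2.8592,8.5774) (cross=73.909)
ex = (C−B)/|BC| = (0.2877,0.9577); ey = (-0.9577,0.2877)
P = B + 1.68·ex + 3.31·ey = (-2.7043,1.5613)

-2.70 1.56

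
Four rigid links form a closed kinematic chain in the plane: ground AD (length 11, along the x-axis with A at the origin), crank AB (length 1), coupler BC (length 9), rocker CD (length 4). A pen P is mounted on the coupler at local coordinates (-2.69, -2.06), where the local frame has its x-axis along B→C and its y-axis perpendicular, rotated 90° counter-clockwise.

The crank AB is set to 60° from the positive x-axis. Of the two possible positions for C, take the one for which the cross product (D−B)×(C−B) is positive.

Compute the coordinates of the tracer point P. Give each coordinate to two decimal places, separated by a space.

A=(0,0), D=(11.00,0)
B = A + 1.00·(cos60°, sin60°) = (0.5000, 0.8660)
|BD| = 10.5357
circle(B,9.00) ∩ circle(D,4.00): a=8.3526, h=3.3518
  candidates: C₊=(9.0998,3.5199) cross=35.313; C₋=(8.5488,-3.1610) cross=-35.313
  mode + wants cross > 0 → take C=(9.0998,3.5199) (cross=35.313)
ex = (C−B)/|BC| = (0.9555,0.2949); ey = (-0.2949,0.9555)
P = B + -2.69·ex + -2.06·ey = (-1.4630,-1.8956)

-1.46 -1.90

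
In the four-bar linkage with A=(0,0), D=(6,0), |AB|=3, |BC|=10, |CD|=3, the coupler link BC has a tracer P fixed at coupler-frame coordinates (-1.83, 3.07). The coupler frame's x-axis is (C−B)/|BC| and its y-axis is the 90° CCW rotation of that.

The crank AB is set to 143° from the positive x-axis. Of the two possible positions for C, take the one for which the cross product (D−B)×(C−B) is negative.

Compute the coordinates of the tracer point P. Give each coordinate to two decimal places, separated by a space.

A=(0,0), D=(6.00,0)
B = A + 3.00·(cos143°, sin143°) = (-2.3959, 1.8054)
|BD| = 8.5878
circle(B,10.00) ∩ circle(D,3.00): a=9.5921, h=2.8269
  candidates: C₊=(7.5761,2.5526) cross=24.277; C₋=(6.3875,-2.9749) cross=-24.277
  mode - wants cross < 0 → take C=(6.3875,-2.9749) (cross=-24.277)
ex = (C−B)/|BC| = (0.8783,-0.4780); ey = (0.4780,0.8783)
P = B + -1.83·ex + 3.07·ey = (-2.5357,5.3768)

-2.54 5.38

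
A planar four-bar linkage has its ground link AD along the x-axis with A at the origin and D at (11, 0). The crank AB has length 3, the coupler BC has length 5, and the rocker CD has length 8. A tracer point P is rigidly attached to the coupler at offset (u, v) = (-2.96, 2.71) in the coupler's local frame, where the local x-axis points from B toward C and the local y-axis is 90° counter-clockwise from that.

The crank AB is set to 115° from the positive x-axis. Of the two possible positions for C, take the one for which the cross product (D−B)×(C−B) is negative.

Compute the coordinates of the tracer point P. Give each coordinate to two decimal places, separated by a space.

-2.38 6.57

A=(0,0), D=(11.00,0)
B = A + 3.00·(cos115°, sin115°) = (-1.2679, 2.7189)
|BD| = 12.5655
circle(B,5.00) ∩ circle(D,8.00): a=4.7309, h=1.6182
  candidates: C₊=(3.7011,3.2751) cross=20.333; C₋=(3.0008,0.1154) cross=-20.333
  mode - wants cross < 0 → take C=(3.0008,0.1154) (cross=-20.333)
ex = (C−B)/|BC| = (0.8537,-0.5207); ey = (0.5207,0.8537)
P = B + -2.96·ex + 2.71·ey = (-2.3838,6.5738)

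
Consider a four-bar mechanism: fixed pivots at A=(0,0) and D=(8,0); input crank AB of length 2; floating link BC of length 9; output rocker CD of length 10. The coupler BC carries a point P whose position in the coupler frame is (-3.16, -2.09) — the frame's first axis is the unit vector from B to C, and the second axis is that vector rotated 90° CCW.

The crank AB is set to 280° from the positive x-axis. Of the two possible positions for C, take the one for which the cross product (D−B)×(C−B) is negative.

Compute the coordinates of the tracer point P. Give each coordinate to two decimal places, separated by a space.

-3.11 -0.41

A=(0,0), D=(8.00,0)
B = A + 2.00·(cos280°, sin280°) = (0.3473, -1.9696)
|BD| = 7.9021
circle(B,9.00) ∩ circle(D,10.00): a=2.7488, h=8.5699
  candidates: C₊=(0.8733,7.0150) cross=67.721; C₋=(5.1455,-9.5839) cross=-67.721
  mode - wants cross < 0 → take C=(5.1455,-9.5839) (cross=-67.721)
ex = (C−B)/|BC| = (0.5331,-0.8460); ey = (0.8460,0.5331)
P = B + -3.16·ex + -2.09·ey = (-3.1056,-0.4104)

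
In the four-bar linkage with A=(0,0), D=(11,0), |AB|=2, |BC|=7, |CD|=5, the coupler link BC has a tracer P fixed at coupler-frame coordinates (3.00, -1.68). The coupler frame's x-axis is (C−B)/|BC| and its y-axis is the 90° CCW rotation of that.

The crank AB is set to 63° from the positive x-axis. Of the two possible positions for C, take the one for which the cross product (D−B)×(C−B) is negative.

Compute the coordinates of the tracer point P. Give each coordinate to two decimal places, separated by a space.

A=(0,0), D=(11.00,0)
B = A + 2.00·(cos63°, sin63°) = (0.9080, 1.7820)
|BD| = 10.2481
circle(B,7.00) ∩ circle(D,5.00): a=6.2950, h=3.0615
  candidates: C₊=(7.6394,3.7023) cross=31.375; C₋=(6.5747,-2.3275) cross=-31.375
  mode - wants cross < 0 → take C=(6.5747,-2.3275) (cross=-31.375)
ex = (C−B)/|BC| = (0.8095,-0.5871); ey = (0.5871,0.8095)
P = B + 3.00·ex + -1.68·ey = (2.3503,-1.3392)

2.35 -1.34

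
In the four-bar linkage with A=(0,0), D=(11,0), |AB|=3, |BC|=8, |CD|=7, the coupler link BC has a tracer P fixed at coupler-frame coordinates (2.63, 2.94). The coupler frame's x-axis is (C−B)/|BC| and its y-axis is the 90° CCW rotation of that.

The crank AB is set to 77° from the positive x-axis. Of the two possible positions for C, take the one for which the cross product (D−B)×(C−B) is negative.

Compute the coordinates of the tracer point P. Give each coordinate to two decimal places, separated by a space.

4.58 2.35

A=(0,0), D=(11.00,0)
B = A + 3.00·(cos77°, sin77°) = (0.6749, 2.9231)
|BD| = 10.7309
circle(B,8.00) ∩ circle(D,7.00): a=6.0644, h=5.2176
  candidates: C₊=(7.9312,6.2915) cross=55.990; C₋=(5.0886,-3.7491) cross=-55.990
  mode - wants cross < 0 → take C=(5.0886,-3.7491) (cross=-55.990)
ex = (C−B)/|BC| = (0.5517,-0.8340); ey = (0.8340,0.5517)
P = B + 2.63·ex + 2.94·ey = (4.5779,2.3517)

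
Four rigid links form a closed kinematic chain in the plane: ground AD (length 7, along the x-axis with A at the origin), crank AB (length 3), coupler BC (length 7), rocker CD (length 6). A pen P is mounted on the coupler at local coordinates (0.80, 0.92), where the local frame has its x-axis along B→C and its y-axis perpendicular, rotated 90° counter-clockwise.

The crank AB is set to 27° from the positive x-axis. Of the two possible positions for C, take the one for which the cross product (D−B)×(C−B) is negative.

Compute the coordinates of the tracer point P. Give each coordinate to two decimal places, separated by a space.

3.76 0.82

A=(0,0), D=(7.00,0)
B = A + 3.00·(cos27°, sin27°) = (2.6730, 1.3620)
|BD| = 4.5363
circle(B,7.00) ∩ circle(D,6.00): a=3.7010, h=5.9416
  candidates: C₊=(7.9872,5.9182) cross=26.953; C₋=(4.4194,-5.4167) cross=-26.953
  mode - wants cross < 0 → take C=(4.4194,-5.4167) (cross=-26.953)
ex = (C−B)/|BC| = (0.2495,-0.9684); ey = (0.9684,0.2495)
P = B + 0.80·ex + 0.92·ey = (3.7635,0.8168)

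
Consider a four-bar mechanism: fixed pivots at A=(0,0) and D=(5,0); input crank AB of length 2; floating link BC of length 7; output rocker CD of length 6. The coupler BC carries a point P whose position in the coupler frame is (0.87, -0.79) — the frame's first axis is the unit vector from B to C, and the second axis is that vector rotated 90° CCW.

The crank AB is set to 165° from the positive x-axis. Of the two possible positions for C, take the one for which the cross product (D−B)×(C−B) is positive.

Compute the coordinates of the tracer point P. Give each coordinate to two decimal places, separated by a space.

A=(0,0), D=(5.00,0)
B = A + 2.00·(cos165°, sin165°) = (-1.9319, 0.5176)
|BD| = 6.9512
circle(B,7.00) ∩ circle(D,6.00): a=4.4107, h=5.4356
  candidates: C₊=(2.8714,5.6097) cross=37.784; C₋=(2.0618,-5.2313) cross=-37.784
  mode + wants cross > 0 → take C=(2.8714,5.6097) (cross=37.784)
ex = (C−B)/|BC| = (0.6862,0.7274); ey = (-0.7274,0.6862)
P = B + 0.87·ex + -0.79·ey = (-0.7602,0.6084)

-0.76 0.61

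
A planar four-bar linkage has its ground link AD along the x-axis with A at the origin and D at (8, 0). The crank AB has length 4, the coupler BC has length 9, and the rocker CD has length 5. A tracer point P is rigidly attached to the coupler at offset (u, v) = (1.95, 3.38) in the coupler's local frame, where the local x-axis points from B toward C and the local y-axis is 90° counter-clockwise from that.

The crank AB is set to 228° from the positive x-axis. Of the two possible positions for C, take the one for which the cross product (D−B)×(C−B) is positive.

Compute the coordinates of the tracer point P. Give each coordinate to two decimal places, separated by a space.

-3.48 0.85

A=(0,0), D=(8.00,0)
B = A + 4.00·(cos228°, sin228°) = (-2.6765, -2.9726)
|BD| = 11.0826
circle(B,9.00) ∩ circle(D,5.00): a=8.0678, h=3.9888
  candidates: C₊=(4.0258,3.0340) cross=44.207; C₋=(6.1655,-4.6513) cross=-44.207
  mode + wants cross > 0 → take C=(4.0258,3.0340) (cross=44.207)
ex = (C−B)/|BC| = (0.7447,0.6674); ey = (-0.6674,0.7447)
P = B + 1.95·ex + 3.38·ey = (-3.4802,0.8459)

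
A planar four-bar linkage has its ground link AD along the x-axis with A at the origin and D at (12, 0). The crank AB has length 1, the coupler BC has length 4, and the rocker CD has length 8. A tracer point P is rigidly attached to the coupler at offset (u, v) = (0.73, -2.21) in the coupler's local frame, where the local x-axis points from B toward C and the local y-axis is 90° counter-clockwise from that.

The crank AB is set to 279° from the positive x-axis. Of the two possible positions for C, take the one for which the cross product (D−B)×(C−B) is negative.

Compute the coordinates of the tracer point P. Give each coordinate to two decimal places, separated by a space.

0.63 -3.27

A=(0,0), D=(12.00,0)
B = A + 1.00·(cos279°, sin279°) = (0.1564, -0.9877)
|BD| = 11.8847
circle(B,4.00) ∩ circle(D,8.00): a=3.9229, h=0.7814
  candidates: C₊=(4.0009,0.1170) cross=9.287; C₋=(4.1307,-1.4404) cross=-9.287
  mode - wants cross < 0 → take C=(4.1307,-1.4404) (cross=-9.287)
ex = (C−B)/|BC| = (0.9936,-0.1132); ey = (0.1132,0.9936)
P = B + 0.73·ex + -2.21·ey = (0.6316,-3.2661)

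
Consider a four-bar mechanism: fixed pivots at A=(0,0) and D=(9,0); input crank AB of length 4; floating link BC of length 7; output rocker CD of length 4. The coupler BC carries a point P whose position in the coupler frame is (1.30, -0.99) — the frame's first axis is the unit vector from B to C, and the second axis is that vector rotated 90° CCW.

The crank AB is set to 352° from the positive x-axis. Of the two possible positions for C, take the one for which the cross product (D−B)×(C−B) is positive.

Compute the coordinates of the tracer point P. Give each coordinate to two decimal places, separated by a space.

5.59 -0.47

A=(0,0), D=(9.00,0)
B = A + 4.00·(cos352°, sin352°) = (3.9611, -0.5567)
|BD| = 5.0696
circle(B,7.00) ∩ circle(D,4.00): a=5.7895, h=3.9347
  candidates: C₊=(9.2835,3.9899) cross=19.947; C₋=(10.1476,-3.8318) cross=-19.947
  mode + wants cross > 0 → take C=(9.2835,3.9899) (cross=19.947)
ex = (C−B)/|BC| = (0.7603,0.6495); ey = (-0.6495,0.7603)
P = B + 1.30·ex + -0.99·ey = (5.5925,-0.4651)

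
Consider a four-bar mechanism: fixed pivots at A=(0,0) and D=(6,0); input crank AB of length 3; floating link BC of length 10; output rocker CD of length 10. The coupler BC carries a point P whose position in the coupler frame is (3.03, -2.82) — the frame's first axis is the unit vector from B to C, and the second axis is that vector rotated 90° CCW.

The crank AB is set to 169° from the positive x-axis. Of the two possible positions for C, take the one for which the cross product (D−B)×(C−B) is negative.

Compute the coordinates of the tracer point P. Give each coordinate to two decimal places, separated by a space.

A=(0,0), D=(6.00,0)
B = A + 3.00·(cos169°, sin169°) = (-2.9449, 0.5724)
|BD| = 8.9632
circle(B,10.00) ∩ circle(D,10.00): a=4.4816, h=8.9395
  candidates: C₊=(2.0985,9.2075) cross=80.127; C₋=(0.9566,-8.6351) cross=-80.127
  mode - wants cross < 0 → take C=(0.9566,-8.6351) (cross=-80.127)
ex = (C−B)/|BC| = (0.3902,-0.9208); ey = (0.9208,0.3902)
P = B + 3.03·ex + -2.82·ey = (-4.3592,-3.3177)

-4.36 -3.32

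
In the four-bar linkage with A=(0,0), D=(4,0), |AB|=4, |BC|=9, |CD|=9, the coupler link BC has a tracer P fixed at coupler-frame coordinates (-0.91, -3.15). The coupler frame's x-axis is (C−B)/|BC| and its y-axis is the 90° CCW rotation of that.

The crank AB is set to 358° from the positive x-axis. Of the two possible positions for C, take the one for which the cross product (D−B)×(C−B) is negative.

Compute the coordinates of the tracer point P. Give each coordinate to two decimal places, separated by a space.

A=(0,0), D=(4.00,0)
B = A + 4.00·(cos358°, sin358°) = (3.9976, -0.1396)
|BD| = 0.1396
circle(B,9.00) ∩ circle(D,9.00): a=0.0698, h=8.9997
  candidates: C₊=(-4.9996,0.0873) cross=1.257; C₋=(12.9971,-0.2269) cross=-1.257
  mode - wants cross < 0 → take C=(12.9971,-0.2269) (cross=-1.257)
ex = (C−B)/|BC| = (1.0000,-0.0097); ey = (0.0097,1.0000)
P = B + -0.91·ex + -3.15·ey = (3.0571,-3.2806)

3.06 -3.28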